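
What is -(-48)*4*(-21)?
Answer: -4032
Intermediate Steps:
-(-48)*4*(-21) = -8*(-24)*(-21) = 192*(-21) = -4032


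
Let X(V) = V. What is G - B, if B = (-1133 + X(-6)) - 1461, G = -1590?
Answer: 1010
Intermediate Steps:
B = -2600 (B = (-1133 - 6) - 1461 = -1139 - 1461 = -2600)
G - B = -1590 - 1*(-2600) = -1590 + 2600 = 1010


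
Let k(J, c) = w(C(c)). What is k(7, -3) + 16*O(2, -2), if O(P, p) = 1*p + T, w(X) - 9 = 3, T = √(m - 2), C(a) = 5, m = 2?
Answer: -20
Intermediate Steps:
T = 0 (T = √(2 - 2) = √0 = 0)
w(X) = 12 (w(X) = 9 + 3 = 12)
O(P, p) = p (O(P, p) = 1*p + 0 = p + 0 = p)
k(J, c) = 12
k(7, -3) + 16*O(2, -2) = 12 + 16*(-2) = 12 - 32 = -20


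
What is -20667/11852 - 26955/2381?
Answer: -368678787/28219612 ≈ -13.065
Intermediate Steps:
-20667/11852 - 26955/2381 = -368678787/28219612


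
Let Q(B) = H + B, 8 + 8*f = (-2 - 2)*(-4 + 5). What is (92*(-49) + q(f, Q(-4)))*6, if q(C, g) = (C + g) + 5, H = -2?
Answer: -27063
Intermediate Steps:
f = -3/2 (f = -1 + ((-2 - 2)*(-4 + 5))/8 = -1 + (-4*1)/8 = -1 + (1/8)*(-4) = -1 - 1/2 = -3/2 ≈ -1.5000)
Q(B) = -2 + B
q(C, g) = 5 + C + g
(92*(-49) + q(f, Q(-4)))*6 = (92*(-49) + (5 - 3/2 + (-2 - 4)))*6 = (-4508 + (5 - 3/2 - 6))*6 = (-4508 - 5/2)*6 = -9021/2*6 = -27063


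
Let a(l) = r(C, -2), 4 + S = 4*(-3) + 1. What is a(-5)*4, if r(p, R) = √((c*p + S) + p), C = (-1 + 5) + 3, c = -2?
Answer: 4*I*√22 ≈ 18.762*I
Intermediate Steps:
S = -15 (S = -4 + (4*(-3) + 1) = -4 + (-12 + 1) = -4 - 11 = -15)
C = 7 (C = 4 + 3 = 7)
r(p, R) = √(-15 - p) (r(p, R) = √((-2*p - 15) + p) = √((-15 - 2*p) + p) = √(-15 - p))
a(l) = I*√22 (a(l) = √(-15 - 1*7) = √(-15 - 7) = √(-22) = I*√22)
a(-5)*4 = (I*√22)*4 = 4*I*√22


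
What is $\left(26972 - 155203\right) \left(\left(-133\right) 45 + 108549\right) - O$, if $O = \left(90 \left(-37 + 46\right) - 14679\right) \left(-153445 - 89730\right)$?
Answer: $-16524478359$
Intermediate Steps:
$O = 3372594075$ ($O = \left(90 \cdot 9 - 14679\right) \left(-243175\right) = \left(810 - 14679\right) \left(-243175\right) = \left(-13869\right) \left(-243175\right) = 3372594075$)
$\left(26972 - 155203\right) \left(\left(-133\right) 45 + 108549\right) - O = \left(26972 - 155203\right) \left(\left(-133\right) 45 + 108549\right) - 3372594075 = - 128231 \left(-5985 + 108549\right) - 3372594075 = \left(-128231\right) 102564 - 3372594075 = -13151884284 - 3372594075 = -16524478359$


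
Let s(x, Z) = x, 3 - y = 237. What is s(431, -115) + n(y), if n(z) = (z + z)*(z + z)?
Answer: 219455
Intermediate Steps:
y = -234 (y = 3 - 1*237 = 3 - 237 = -234)
n(z) = 4*z**2 (n(z) = (2*z)*(2*z) = 4*z**2)
s(431, -115) + n(y) = 431 + 4*(-234)**2 = 431 + 4*54756 = 431 + 219024 = 219455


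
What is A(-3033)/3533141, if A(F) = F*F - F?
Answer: 9202122/3533141 ≈ 2.6045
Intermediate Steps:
A(F) = F**2 - F
A(-3033)/3533141 = -3033*(-1 - 3033)/3533141 = -3033*(-3034)*(1/3533141) = 9202122*(1/3533141) = 9202122/3533141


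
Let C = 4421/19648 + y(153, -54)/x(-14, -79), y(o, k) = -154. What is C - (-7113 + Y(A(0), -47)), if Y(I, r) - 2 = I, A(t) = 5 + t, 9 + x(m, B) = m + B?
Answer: 7122291455/1002048 ≈ 7107.7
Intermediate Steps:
x(m, B) = -9 + B + m (x(m, B) = -9 + (m + B) = -9 + (B + m) = -9 + B + m)
Y(I, r) = 2 + I
C = 1738367/1002048 (C = 4421/19648 - 154/(-9 - 79 - 14) = 4421*(1/19648) - 154/(-102) = 4421/19648 - 154*(-1/102) = 4421/19648 + 77/51 = 1738367/1002048 ≈ 1.7348)
C - (-7113 + Y(A(0), -47)) = 1738367/1002048 - (-7113 + (2 + (5 + 0))) = 1738367/1002048 - (-7113 + (2 + 5)) = 1738367/1002048 - (-7113 + 7) = 1738367/1002048 - 1*(-7106) = 1738367/1002048 + 7106 = 7122291455/1002048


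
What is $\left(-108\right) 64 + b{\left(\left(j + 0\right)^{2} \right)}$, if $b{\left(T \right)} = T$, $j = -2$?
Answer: $-6908$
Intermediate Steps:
$\left(-108\right) 64 + b{\left(\left(j + 0\right)^{2} \right)} = \left(-108\right) 64 + \left(-2 + 0\right)^{2} = -6912 + \left(-2\right)^{2} = -6912 + 4 = -6908$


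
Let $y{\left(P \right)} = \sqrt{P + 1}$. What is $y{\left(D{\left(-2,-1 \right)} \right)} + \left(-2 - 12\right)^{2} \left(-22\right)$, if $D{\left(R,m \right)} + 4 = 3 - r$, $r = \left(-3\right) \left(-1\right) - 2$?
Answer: $-4312 + i \approx -4312.0 + 1.0 i$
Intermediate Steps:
$r = 1$ ($r = 3 - 2 = 1$)
$D{\left(R,m \right)} = -2$ ($D{\left(R,m \right)} = -4 + \left(3 - 1\right) = -4 + 2 = -2$)
$y{\left(P \right)} = \sqrt{1 + P}$
$y{\left(D{\left(-2,-1 \right)} \right)} + \left(-2 - 12\right)^{2} \left(-22\right) = \sqrt{1 - 2} + \left(-2 - 12\right)^{2} \left(-22\right) = \sqrt{-1} + \left(-2 - 12\right)^{2} \left(-22\right) = i + \left(-14\right)^{2} \left(-22\right) = i + 196 \left(-22\right) = i - 4312 = -4312 + i$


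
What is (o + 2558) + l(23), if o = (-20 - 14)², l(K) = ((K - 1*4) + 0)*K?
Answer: 4151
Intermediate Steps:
l(K) = K*(-4 + K) (l(K) = ((K - 4) + 0)*K = ((-4 + K) + 0)*K = (-4 + K)*K = K*(-4 + K))
o = 1156 (o = (-34)² = 1156)
(o + 2558) + l(23) = (1156 + 2558) + 23*(-4 + 23) = 3714 + 23*19 = 3714 + 437 = 4151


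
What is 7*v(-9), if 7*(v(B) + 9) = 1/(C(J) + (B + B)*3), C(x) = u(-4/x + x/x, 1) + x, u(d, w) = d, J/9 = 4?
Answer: -9711/154 ≈ -63.058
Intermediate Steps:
J = 36 (J = 9*4 = 36)
C(x) = 1 + x - 4/x (C(x) = (-4/x + x/x) + x = (-4/x + 1) + x = (1 - 4/x) + x = 1 + x - 4/x)
v(B) = -9 + 1/(7*(332/9 + 6*B)) (v(B) = -9 + 1/(7*((1 + 36 - 4/36) + (B + B)*3)) = -9 + 1/(7*((1 + 36 - 4*1/36) + (2*B)*3)) = -9 + 1/(7*((1 + 36 - 1/9) + 6*B)) = -9 + 1/(7*(332/9 + 6*B)))
7*v(-9) = 7*(9*(-2323 - 378*(-9))/(14*(166 + 27*(-9)))) = 7*(9*(-2323 + 3402)/(14*(166 - 243))) = 7*((9/14)*1079/(-77)) = 7*((9/14)*(-1/77)*1079) = 7*(-9711/1078) = -9711/154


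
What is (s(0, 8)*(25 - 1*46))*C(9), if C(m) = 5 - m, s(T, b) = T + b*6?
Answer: 4032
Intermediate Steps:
s(T, b) = T + 6*b
(s(0, 8)*(25 - 1*46))*C(9) = ((0 + 6*8)*(25 - 1*46))*(5 - 1*9) = ((0 + 48)*(25 - 46))*(5 - 9) = (48*(-21))*(-4) = -1008*(-4) = 4032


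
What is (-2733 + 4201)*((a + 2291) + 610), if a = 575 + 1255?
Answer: 6945108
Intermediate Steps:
a = 1830
(-2733 + 4201)*((a + 2291) + 610) = (-2733 + 4201)*((1830 + 2291) + 610) = 1468*(4121 + 610) = 1468*4731 = 6945108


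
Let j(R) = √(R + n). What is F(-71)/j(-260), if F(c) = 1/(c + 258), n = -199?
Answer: -I*√51/28611 ≈ -0.0002496*I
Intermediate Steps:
F(c) = 1/(258 + c)
j(R) = √(-199 + R) (j(R) = √(R - 199) = √(-199 + R))
F(-71)/j(-260) = 1/((258 - 71)*(√(-199 - 260))) = 1/(187*(√(-459))) = 1/(187*((3*I*√51))) = (-I*√51/153)/187 = -I*√51/28611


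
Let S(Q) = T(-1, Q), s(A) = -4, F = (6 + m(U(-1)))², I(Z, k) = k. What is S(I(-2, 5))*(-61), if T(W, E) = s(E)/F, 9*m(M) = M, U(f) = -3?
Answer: 2196/289 ≈ 7.5986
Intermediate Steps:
m(M) = M/9
F = 289/9 (F = (6 + (⅑)*(-3))² = (6 - ⅓)² = (17/3)² = 289/9 ≈ 32.111)
T(W, E) = -36/289 (T(W, E) = -4/289/9 = -4*9/289 = -36/289)
S(Q) = -36/289
S(I(-2, 5))*(-61) = -36/289*(-61) = 2196/289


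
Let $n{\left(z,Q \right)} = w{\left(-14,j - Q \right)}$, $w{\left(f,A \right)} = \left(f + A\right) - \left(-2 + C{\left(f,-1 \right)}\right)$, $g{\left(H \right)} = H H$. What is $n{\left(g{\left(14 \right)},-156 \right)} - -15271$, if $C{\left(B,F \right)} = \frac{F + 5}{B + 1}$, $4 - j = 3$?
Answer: $\frac{200412}{13} \approx 15416.0$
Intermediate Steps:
$j = 1$ ($j = 4 - 3 = 1$)
$C{\left(B,F \right)} = \frac{5 + F}{1 + B}$
$g{\left(H \right)} = H^{2}$
$w{\left(f,A \right)} = 2 + A + f - \frac{4}{1 + f}$ ($w{\left(f,A \right)} = \left(f + A\right) + \left(2 - \frac{5 - 1}{1 + f}\right) = \left(A + f\right) + \left(2 - \frac{1}{1 + f} 4\right) = \left(A + f\right) + \left(2 - \frac{4}{1 + f}\right) = 2 + A + f - \frac{4}{1 + f}$)
$n{\left(z,Q \right)} = - \frac{139}{13} - Q$ ($n{\left(z,Q \right)} = \frac{-4 + \left(1 - 14\right) \left(2 - \left(-1 + Q\right) - 14\right)}{1 - 14} = \frac{-4 - 13 \left(-11 - Q\right)}{-13} = - \frac{-4 + \left(143 + 13 Q\right)}{13} = - \frac{139 + 13 Q}{13} = - \frac{139}{13} - Q$)
$n{\left(g{\left(14 \right)},-156 \right)} - -15271 = \left(- \frac{139}{13} - -156\right) - -15271 = \left(- \frac{139}{13} + 156\right) + 15271 = \frac{1889}{13} + 15271 = \frac{200412}{13}$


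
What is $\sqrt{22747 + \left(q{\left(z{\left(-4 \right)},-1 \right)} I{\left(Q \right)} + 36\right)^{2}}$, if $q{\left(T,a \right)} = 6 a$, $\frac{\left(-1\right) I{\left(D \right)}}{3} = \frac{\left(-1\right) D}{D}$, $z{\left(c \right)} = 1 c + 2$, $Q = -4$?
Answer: $\sqrt{23071} \approx 151.89$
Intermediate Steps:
$z{\left(c \right)} = 2 + c$ ($z{\left(c \right)} = c + 2 = 2 + c$)
$I{\left(D \right)} = 3$ ($I{\left(D \right)} = - 3 \frac{\left(-1\right) D}{D} = \left(-3\right) \left(-1\right) = 3$)
$\sqrt{22747 + \left(q{\left(z{\left(-4 \right)},-1 \right)} I{\left(Q \right)} + 36\right)^{2}} = \sqrt{22747 + \left(6 \left(-1\right) 3 + 36\right)^{2}} = \sqrt{22747 + \left(\left(-6\right) 3 + 36\right)^{2}} = \sqrt{22747 + \left(-18 + 36\right)^{2}} = \sqrt{22747 + 18^{2}} = \sqrt{22747 + 324} = \sqrt{23071}$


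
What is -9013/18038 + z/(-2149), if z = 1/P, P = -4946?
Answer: -23949686091/47931268063 ≈ -0.49967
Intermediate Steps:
z = -1/4946 (z = 1/(-4946) = -1/4946 ≈ -0.00020218)
-9013/18038 + z/(-2149) = -9013/18038 - 1/4946/(-2149) = -9013*1/18038 - 1/4946*(-1/2149) = -9013/18038 + 1/10628954 = -23949686091/47931268063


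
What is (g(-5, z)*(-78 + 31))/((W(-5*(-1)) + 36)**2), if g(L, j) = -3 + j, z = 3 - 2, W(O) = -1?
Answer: 94/1225 ≈ 0.076735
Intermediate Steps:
z = 1
(g(-5, z)*(-78 + 31))/((W(-5*(-1)) + 36)**2) = ((-3 + 1)*(-78 + 31))/((-1 + 36)**2) = (-2*(-47))/(35**2) = 94/1225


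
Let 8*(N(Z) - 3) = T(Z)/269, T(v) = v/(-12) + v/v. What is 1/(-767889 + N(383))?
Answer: -25824/19829888435 ≈ -1.3023e-6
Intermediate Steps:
T(v) = 1 - v/12 (T(v) = v*(-1/12) + 1 = -v/12 + 1 = 1 - v/12)
N(Z) = 6457/2152 - Z/25824 (N(Z) = 3 + ((1 - Z/12)/269)/8 = 3 + ((1 - Z/12)*(1/269))/8 = 3 + (1/269 - Z/3228)/8 = 3 + (1/2152 - Z/25824) = 6457/2152 - Z/25824)
1/(-767889 + N(383)) = 1/(-767889 + (6457/2152 - 1/25824*383)) = 1/(-767889 + (6457/2152 - 383/25824)) = 1/(-767889 + 77101/25824) = 1/(-19829888435/25824) = -25824/19829888435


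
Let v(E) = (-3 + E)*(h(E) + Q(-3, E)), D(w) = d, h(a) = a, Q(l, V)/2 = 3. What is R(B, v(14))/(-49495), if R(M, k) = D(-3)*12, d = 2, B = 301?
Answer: -24/49495 ≈ -0.00048490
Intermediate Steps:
Q(l, V) = 6 (Q(l, V) = 2*3 = 6)
D(w) = 2
v(E) = (-3 + E)*(6 + E) (v(E) = (-3 + E)*(E + 6) = (-3 + E)*(6 + E))
R(M, k) = 24 (R(M, k) = 2*12 = 24)
R(B, v(14))/(-49495) = 24/(-49495) = 24*(-1/49495) = -24/49495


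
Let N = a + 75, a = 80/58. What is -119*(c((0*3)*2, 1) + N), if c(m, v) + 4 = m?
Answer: -249781/29 ≈ -8613.1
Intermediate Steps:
a = 40/29 (a = 80*(1/58) = 40/29 ≈ 1.3793)
c(m, v) = -4 + m
N = 2215/29 (N = 40/29 + 75 = 2215/29 ≈ 76.379)
-119*(c((0*3)*2, 1) + N) = -119*((-4 + (0*3)*2) + 2215/29) = -119*((-4 + 0*2) + 2215/29) = -119*((-4 + 0) + 2215/29) = -119*(-4 + 2215/29) = -119*2099/29 = -249781/29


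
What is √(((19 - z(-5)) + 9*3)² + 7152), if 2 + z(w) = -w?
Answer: √9001 ≈ 94.874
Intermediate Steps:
z(w) = -2 - w
√(((19 - z(-5)) + 9*3)² + 7152) = √(((19 - (-2 - 1*(-5))) + 9*3)² + 7152) = √(((19 - (-2 + 5)) + 27)² + 7152) = √(((19 - 1*3) + 27)² + 7152) = √(((19 - 3) + 27)² + 7152) = √((16 + 27)² + 7152) = √(43² + 7152) = √(1849 + 7152) = √9001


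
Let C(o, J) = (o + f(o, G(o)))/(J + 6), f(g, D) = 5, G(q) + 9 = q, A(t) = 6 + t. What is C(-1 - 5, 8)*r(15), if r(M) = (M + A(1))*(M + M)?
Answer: -330/7 ≈ -47.143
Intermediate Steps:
G(q) = -9 + q
r(M) = 2*M*(7 + M) (r(M) = (M + (6 + 1))*(M + M) = (M + 7)*(2*M) = (7 + M)*(2*M) = 2*M*(7 + M))
C(o, J) = (5 + o)/(6 + J) (C(o, J) = (o + 5)/(J + 6) = (5 + o)/(6 + J))
C(-1 - 5, 8)*r(15) = ((5 + (-1 - 5))/(6 + 8))*(2*15*(7 + 15)) = ((5 - 6)/14)*(2*15*22) = ((1/14)*(-1))*660 = -1/14*660 = -330/7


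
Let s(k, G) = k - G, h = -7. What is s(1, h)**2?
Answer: 64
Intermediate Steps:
s(1, h)**2 = (1 - 1*(-7))**2 = (1 + 7)**2 = 8**2 = 64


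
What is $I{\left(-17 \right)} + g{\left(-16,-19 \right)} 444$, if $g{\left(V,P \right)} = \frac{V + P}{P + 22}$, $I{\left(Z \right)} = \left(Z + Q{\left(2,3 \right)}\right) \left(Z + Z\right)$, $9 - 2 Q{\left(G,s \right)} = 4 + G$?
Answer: $-4653$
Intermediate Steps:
$Q{\left(G,s \right)} = \frac{5}{2} - \frac{G}{2}$ ($Q{\left(G,s \right)} = \frac{9}{2} - \frac{4 + G}{2} = \frac{9}{2} - \left(2 + \frac{G}{2}\right) = \frac{5}{2} - \frac{G}{2}$)
$I{\left(Z \right)} = 2 Z \left(\frac{3}{2} + Z\right)$ ($I{\left(Z \right)} = \left(Z + \left(\frac{5}{2} - 1\right)\right) \left(Z + Z\right) = \left(Z + \left(\frac{5}{2} - 1\right)\right) 2 Z = \left(Z + \frac{3}{2}\right) 2 Z = \left(\frac{3}{2} + Z\right) 2 Z = 2 Z \left(\frac{3}{2} + Z\right)$)
$g{\left(V,P \right)} = \frac{P + V}{22 + P}$
$I{\left(-17 \right)} + g{\left(-16,-19 \right)} 444 = - 17 \left(3 + 2 \left(-17\right)\right) + \frac{-19 - 16}{22 - 19} \cdot 444 = - 17 \left(3 - 34\right) + \frac{1}{3} \left(-35\right) 444 = \left(-17\right) \left(-31\right) + \frac{1}{3} \left(-35\right) 444 = 527 - 5180 = -4653$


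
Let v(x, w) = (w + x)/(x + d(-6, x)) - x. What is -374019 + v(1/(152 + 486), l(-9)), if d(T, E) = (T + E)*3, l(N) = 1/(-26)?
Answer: -8903065980323/23803780 ≈ -3.7402e+5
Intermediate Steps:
l(N) = -1/26
d(T, E) = 3*E + 3*T (d(T, E) = (E + T)*3 = 3*E + 3*T)
v(x, w) = -x + (w + x)/(-18 + 4*x) (v(x, w) = (w + x)/(x + (3*x + 3*(-6))) - x = (w + x)/(x + (3*x - 18)) - x = (w + x)/(x + (-18 + 3*x)) - x = (w + x)/(-18 + 4*x) - x = -x + (w + x)/(-18 + 4*x))
-374019 + v(1/(152 + 486), l(-9)) = -374019 + (-1/26 - 4/(152 + 486)² + 19/(152 + 486))/(2*(-9 + 2/(152 + 486))) = -374019 + (-1/26 - 4*(1/638)² + 19/638)/(2*(-9 + 2/638)) = -374019 + (-1/26 - 4*(1/638)² + 19*(1/638))/(2*(-9 + 2*(1/638))) = -374019 + (-1/26 - 4*1/407044 + 19/638)/(2*(-9 + 1/319)) = -374019 + (-1/26 - 1/101761 + 19/638)/(2*(-2870/319)) = -374019 + (½)*(-319/2870)*(-11497/1322893) = -374019 + 11497/23803780 = -8903065980323/23803780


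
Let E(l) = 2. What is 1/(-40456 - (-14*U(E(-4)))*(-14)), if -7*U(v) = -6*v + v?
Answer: -1/40736 ≈ -2.4548e-5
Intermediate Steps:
U(v) = 5*v/7 (U(v) = -(-6*v + v)/7 = -(-5)*v/7 = 5*v/7)
1/(-40456 - (-14*U(E(-4)))*(-14)) = 1/(-40456 - (-10*2)*(-14)) = 1/(-40456 - (-14*10/7)*(-14)) = 1/(-40456 - (-20)*(-14)) = 1/(-40456 - 1*280) = 1/(-40456 - 280) = 1/(-40736) = -1/40736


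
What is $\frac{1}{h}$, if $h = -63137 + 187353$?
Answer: $\frac{1}{124216} \approx 8.0505 \cdot 10^{-6}$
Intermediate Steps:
$h = 124216$
$\frac{1}{h} = \frac{1}{124216}$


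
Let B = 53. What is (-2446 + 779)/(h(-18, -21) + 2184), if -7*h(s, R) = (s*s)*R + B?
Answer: -11669/22039 ≈ -0.52947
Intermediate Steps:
h(s, R) = -53/7 - R*s²/7 (h(s, R) = -((s*s)*R + 53)/7 = -(s²*R + 53)/7 = -(R*s² + 53)/7 = -(53 + R*s²)/7 = -53/7 - R*s²/7)
(-2446 + 779)/(h(-18, -21) + 2184) = (-2446 + 779)/((-53/7 - ⅐*(-21)*(-18)²) + 2184) = -1667/((-53/7 - ⅐*(-21)*324) + 2184) = -1667/((-53/7 + 972) + 2184) = -1667/(6751/7 + 2184) = -1667/22039/7 = -1667*7/22039 = -11669/22039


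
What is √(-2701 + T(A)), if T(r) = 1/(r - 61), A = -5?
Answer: I*√11765622/66 ≈ 51.971*I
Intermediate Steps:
T(r) = 1/(-61 + r)
√(-2701 + T(A)) = √(-2701 + 1/(-61 - 5)) = √(-2701 + 1/(-66)) = √(-2701 - 1/66) = √(-178267/66) = I*√11765622/66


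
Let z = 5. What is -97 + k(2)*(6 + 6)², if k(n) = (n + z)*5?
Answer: 4943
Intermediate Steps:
k(n) = 25 + 5*n (k(n) = (n + 5)*5 = (5 + n)*5 = 25 + 5*n)
-97 + k(2)*(6 + 6)² = -97 + (25 + 5*2)*(6 + 6)² = -97 + (25 + 10)*12² = -97 + 35*144 = -97 + 5040 = 4943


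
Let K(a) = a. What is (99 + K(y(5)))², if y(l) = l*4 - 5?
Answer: 12996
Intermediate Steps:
y(l) = -5 + 4*l (y(l) = 4*l - 5 = -5 + 4*l)
(99 + K(y(5)))² = (99 + (-5 + 4*5))² = (99 + (-5 + 20))² = (99 + 15)² = 114² = 12996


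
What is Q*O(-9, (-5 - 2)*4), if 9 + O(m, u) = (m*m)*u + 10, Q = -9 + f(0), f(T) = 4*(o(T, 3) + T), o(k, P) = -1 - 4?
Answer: 65743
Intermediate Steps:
o(k, P) = -5
f(T) = -20 + 4*T (f(T) = 4*(-5 + T) = -20 + 4*T)
Q = -29 (Q = -9 + (-20 + 4*0) = -9 + (-20 + 0) = -9 - 20 = -29)
O(m, u) = 1 + u*m² (O(m, u) = -9 + ((m*m)*u + 10) = -9 + (m²*u + 10) = -9 + (u*m² + 10) = -9 + (10 + u*m²) = 1 + u*m²)
Q*O(-9, (-5 - 2)*4) = -29*(1 + ((-5 - 2)*4)*(-9)²) = -29*(1 - 7*4*81) = -29*(1 - 28*81) = -29*(1 - 2268) = -29*(-2267) = 65743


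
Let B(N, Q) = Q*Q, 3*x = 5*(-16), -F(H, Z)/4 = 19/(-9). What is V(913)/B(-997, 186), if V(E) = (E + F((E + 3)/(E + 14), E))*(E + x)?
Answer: 22051087/934092 ≈ 23.607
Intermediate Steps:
F(H, Z) = 76/9 (F(H, Z) = -76/(-9) = -76*(-1)/9 = -4*(-19/9) = 76/9)
x = -80/3 (x = (5*(-16))/3 = (⅓)*(-80) = -80/3 ≈ -26.667)
B(N, Q) = Q²
V(E) = (-80/3 + E)*(76/9 + E) (V(E) = (E + 76/9)*(E - 80/3) = (76/9 + E)*(-80/3 + E) = (-80/3 + E)*(76/9 + E))
V(913)/B(-997, 186) = (-6080/27 + 913² - 164/9*913)/(186²) = (-6080/27 + 833569 - 149732/9)/34596 = (22051087/27)*(1/34596) = 22051087/934092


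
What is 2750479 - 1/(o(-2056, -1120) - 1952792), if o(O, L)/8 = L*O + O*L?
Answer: 95966214658711/34890728 ≈ 2.7505e+6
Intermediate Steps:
o(O, L) = 16*L*O (o(O, L) = 8*(L*O + O*L) = 8*(L*O + L*O) = 8*(2*L*O) = 16*L*O)
2750479 - 1/(o(-2056, -1120) - 1952792) = 2750479 - 1/(16*(-1120)*(-2056) - 1952792) = 2750479 - 1/(36843520 - 1952792) = 2750479 - 1/34890728 = 95966214658711/34890728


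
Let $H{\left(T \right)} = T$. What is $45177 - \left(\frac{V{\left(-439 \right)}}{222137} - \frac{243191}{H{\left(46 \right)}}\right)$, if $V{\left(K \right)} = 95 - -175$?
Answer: $\frac{515653936201}{10218302} \approx 50464.0$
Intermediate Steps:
$V{\left(K \right)} = 270$ ($V{\left(K \right)} = 95 + 175 = 270$)
$45177 - \left(\frac{V{\left(-439 \right)}}{222137} - \frac{243191}{H{\left(46 \right)}}\right) = 45177 - \left(\frac{270}{222137} - \frac{243191}{46}\right) = 45177 - - \frac{54021706747}{10218302} = 45177 + \frac{54021706747}{10218302} = \frac{515653936201}{10218302}$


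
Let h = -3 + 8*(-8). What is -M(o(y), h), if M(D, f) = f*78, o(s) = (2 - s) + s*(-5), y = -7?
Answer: 5226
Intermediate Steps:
h = -67 (h = -3 - 64 = -67)
o(s) = 2 - 6*s (o(s) = (2 - s) - 5*s = 2 - 6*s)
M(D, f) = 78*f
-M(o(y), h) = -78*(-67) = -1*(-5226) = 5226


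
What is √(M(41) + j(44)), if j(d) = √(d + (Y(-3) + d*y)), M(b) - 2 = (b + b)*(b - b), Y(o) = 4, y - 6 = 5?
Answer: √(2 + 2*√133) ≈ 5.0065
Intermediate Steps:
y = 11 (y = 6 + 5 = 11)
M(b) = 2 (M(b) = 2 + (b + b)*(b - b) = 2 + (2*b)*0 = 2 + 0 = 2)
j(d) = √(4 + 12*d) (j(d) = √(d + (4 + d*11)) = √(d + (4 + 11*d)) = √(4 + 12*d))
√(M(41) + j(44)) = √(2 + 2*√(1 + 3*44)) = √(2 + 2*√(1 + 132)) = √(2 + 2*√133)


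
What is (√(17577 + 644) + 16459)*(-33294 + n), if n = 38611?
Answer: 87512503 + 5317*√18221 ≈ 8.8230e+7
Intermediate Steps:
(√(17577 + 644) + 16459)*(-33294 + n) = (√(17577 + 644) + 16459)*(-33294 + 38611) = (√18221 + 16459)*5317 = (16459 + √18221)*5317 = 87512503 + 5317*√18221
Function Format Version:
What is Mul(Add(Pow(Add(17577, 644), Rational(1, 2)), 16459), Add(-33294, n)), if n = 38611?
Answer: Add(87512503, Mul(5317, Pow(18221, Rational(1, 2)))) ≈ 8.8230e+7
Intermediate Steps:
Mul(Add(Pow(Add(17577, 644), Rational(1, 2)), 16459), Add(-33294, n)) = Mul(Add(Pow(Add(17577, 644), Rational(1, 2)), 16459), Add(-33294, 38611)) = Mul(Add(Pow(18221, Rational(1, 2)), 16459), 5317) = Mul(Add(16459, Pow(18221, Rational(1, 2))), 5317) = Add(87512503, Mul(5317, Pow(18221, Rational(1, 2))))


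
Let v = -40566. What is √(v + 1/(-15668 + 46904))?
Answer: 5*I*√395797470447/15618 ≈ 201.41*I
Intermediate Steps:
√(v + 1/(-15668 + 46904)) = √(-40566 + 1/(-15668 + 46904)) = √(-40566 + 1/31236) = √(-1267119575/31236) = 5*I*√395797470447/15618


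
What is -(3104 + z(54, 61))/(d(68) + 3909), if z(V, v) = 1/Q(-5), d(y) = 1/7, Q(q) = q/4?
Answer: -27153/34205 ≈ -0.79383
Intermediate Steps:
Q(q) = q/4 (Q(q) = q*(¼) = q/4)
d(y) = ⅐
z(V, v) = -⅘ (z(V, v) = 1/((¼)*(-5)) = 1/(-5/4) = -⅘)
-(3104 + z(54, 61))/(d(68) + 3909) = -(3104 - ⅘)/(⅐ + 3909) = -15516/(5*27364/7) = -15516*7/(5*27364) = -1*27153/34205 = -27153/34205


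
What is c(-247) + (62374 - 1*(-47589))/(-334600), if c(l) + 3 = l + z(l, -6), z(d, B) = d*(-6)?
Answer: 58873891/47800 ≈ 1231.7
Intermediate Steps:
z(d, B) = -6*d
c(l) = -3 - 5*l (c(l) = -3 + (l - 6*l) = -3 - 5*l)
c(-247) + (62374 - 1*(-47589))/(-334600) = (-3 - 5*(-247)) + (62374 - 1*(-47589))/(-334600) = (-3 + 1235) + (62374 + 47589)*(-1/334600) = 1232 + 109963*(-1/334600) = 1232 - 15709/47800 = 58873891/47800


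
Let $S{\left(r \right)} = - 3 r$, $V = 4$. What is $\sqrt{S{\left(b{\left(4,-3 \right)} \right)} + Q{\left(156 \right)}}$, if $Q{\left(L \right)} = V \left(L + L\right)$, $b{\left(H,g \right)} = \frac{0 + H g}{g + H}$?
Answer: $2 \sqrt{321} \approx 35.833$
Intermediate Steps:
$b{\left(H,g \right)} = \frac{H g}{H + g}$
$Q{\left(L \right)} = 8 L$ ($Q{\left(L \right)} = 4 \left(L + L\right) = 4 \cdot 2 L = 8 L$)
$\sqrt{S{\left(b{\left(4,-3 \right)} \right)} + Q{\left(156 \right)}} = \sqrt{- 3 \cdot 4 \left(-3\right) \frac{1}{4 - 3} + 8 \cdot 156} = \sqrt{- 3 \cdot 4 \left(-3\right) 1^{-1} + 1248} = \sqrt{- 3 \cdot 4 \left(-3\right) 1 + 1248} = \sqrt{\left(-3\right) \left(-12\right) + 1248} = \sqrt{36 + 1248} = \sqrt{1284} = 2 \sqrt{321}$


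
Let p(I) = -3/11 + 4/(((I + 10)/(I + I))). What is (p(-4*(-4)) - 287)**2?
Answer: 1630221376/20449 ≈ 79721.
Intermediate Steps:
p(I) = -3/11 + 8*I/(10 + I) (p(I) = -3*1/11 + 4/(((10 + I)/((2*I)))) = -3/11 + 4/(((10 + I)*(1/(2*I)))) = -3/11 + 4/(((10 + I)/(2*I))) = -3/11 + 4*(2*I/(10 + I)) = -3/11 + 8*I/(10 + I))
(p(-4*(-4)) - 287)**2 = (5*(-6 + 17*(-4*(-4)))/(11*(10 - 4*(-4))) - 287)**2 = (5*(-6 + 17*16)/(11*(10 + 16)) - 287)**2 = ((5/11)*(-6 + 272)/26 - 287)**2 = ((5/11)*(1/26)*266 - 287)**2 = (665/143 - 287)**2 = (-40376/143)**2 = 1630221376/20449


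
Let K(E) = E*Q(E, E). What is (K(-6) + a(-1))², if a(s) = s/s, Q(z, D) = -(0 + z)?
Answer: 1225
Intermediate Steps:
Q(z, D) = -z
a(s) = 1
K(E) = -E² (K(E) = E*(-E) = -E²)
(K(-6) + a(-1))² = (-1*(-6)² + 1)² = (-1*36 + 1)² = (-36 + 1)² = (-35)² = 1225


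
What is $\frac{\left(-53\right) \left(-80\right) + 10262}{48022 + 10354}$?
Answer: $\frac{7251}{29188} \approx 0.24842$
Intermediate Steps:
$\frac{\left(-53\right) \left(-80\right) + 10262}{48022 + 10354} = \frac{4240 + 10262}{58376} = 14502 \cdot \frac{1}{58376} = \frac{7251}{29188}$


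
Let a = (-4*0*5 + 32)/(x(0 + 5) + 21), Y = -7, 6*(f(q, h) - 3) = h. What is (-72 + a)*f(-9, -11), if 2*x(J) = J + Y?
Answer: -1232/15 ≈ -82.133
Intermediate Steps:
f(q, h) = 3 + h/6
x(J) = -7/2 + J/2 (x(J) = (J - 7)/2 = (-7 + J)/2 = -7/2 + J/2)
a = 8/5 (a = (-4*0*5 + 32)/((-7/2 + (0 + 5)/2) + 21) = (0*5 + 32)/((-7/2 + (1/2)*5) + 21) = (0 + 32)/((-7/2 + 5/2) + 21) = 32/(-1 + 21) = 32/20 = 32*(1/20) = 8/5 ≈ 1.6000)
(-72 + a)*f(-9, -11) = (-72 + 8/5)*(3 + (1/6)*(-11)) = -352*(3 - 11/6)/5 = -352/5*7/6 = -1232/15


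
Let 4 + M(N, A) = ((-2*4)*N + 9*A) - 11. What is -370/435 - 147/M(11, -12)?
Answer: -2825/18357 ≈ -0.15389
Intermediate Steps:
M(N, A) = -15 - 8*N + 9*A (M(N, A) = -4 + (((-2*4)*N + 9*A) - 11) = -4 + ((-8*N + 9*A) - 11) = -4 + (-11 - 8*N + 9*A) = -15 - 8*N + 9*A)
-370/435 - 147/M(11, -12) = -370/435 - 147/(-15 - 8*11 + 9*(-12)) = -370*1/435 - 147/(-15 - 88 - 108) = -74/87 - 147/(-211) = -74/87 - 147*(-1/211) = -74/87 + 147/211 = -2825/18357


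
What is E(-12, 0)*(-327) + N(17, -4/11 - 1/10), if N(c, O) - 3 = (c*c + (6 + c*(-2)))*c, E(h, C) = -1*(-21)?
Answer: -2427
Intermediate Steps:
E(h, C) = 21
N(c, O) = 3 + c*(6 + c² - 2*c) (N(c, O) = 3 + (c*c + (6 + c*(-2)))*c = 3 + (c² + (6 - 2*c))*c = 3 + (6 + c² - 2*c)*c = 3 + c*(6 + c² - 2*c))
E(-12, 0)*(-327) + N(17, -4/11 - 1/10) = 21*(-327) + (3 + 17³ - 2*17² + 6*17) = -6867 + (3 + 4913 - 2*289 + 102) = -6867 + (3 + 4913 - 578 + 102) = -6867 + 4440 = -2427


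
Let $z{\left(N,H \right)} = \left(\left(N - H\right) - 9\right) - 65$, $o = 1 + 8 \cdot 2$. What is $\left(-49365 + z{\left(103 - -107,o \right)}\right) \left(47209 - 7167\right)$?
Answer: $-1971908332$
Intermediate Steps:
$o = 17$ ($o = 1 + 16 = 17$)
$z{\left(N,H \right)} = -74 + N - H$ ($z{\left(N,H \right)} = \left(-9 + N - H\right) - 65 = -74 + N - H$)
$\left(-49365 + z{\left(103 - -107,o \right)}\right) \left(47209 - 7167\right) = \left(-49365 - -119\right) \left(47209 - 7167\right) = \left(-49365 - -119\right) 40042 = \left(-49365 + 119\right) 40042 = \left(-49246\right) 40042 = -1971908332$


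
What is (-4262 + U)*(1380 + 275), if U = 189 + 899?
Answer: -5252970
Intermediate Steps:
U = 1088
(-4262 + U)*(1380 + 275) = (-4262 + 1088)*(1380 + 275) = -3174*1655 = -5252970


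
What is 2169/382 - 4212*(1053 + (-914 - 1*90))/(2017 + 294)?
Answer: -73827657/882802 ≈ -83.629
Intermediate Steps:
2169/382 - 4212*(1053 + (-914 - 1*90))/(2017 + 294) = 2169*(1/382) - 4212/(2311/(1053 + (-914 - 90))) = 2169/382 - 4212/(2311/(1053 - 1004)) = 2169/382 - 4212/(2311/49) = 2169/382 - 4212/(2311*(1/49)) = 2169/382 - 4212/2311/49 = 2169/382 - 4212*49/2311 = 2169/382 - 206388/2311 = -73827657/882802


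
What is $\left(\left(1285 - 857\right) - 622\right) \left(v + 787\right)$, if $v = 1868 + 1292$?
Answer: $-765718$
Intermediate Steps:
$v = 3160$
$\left(\left(1285 - 857\right) - 622\right) \left(v + 787\right) = \left(\left(1285 - 857\right) - 622\right) \left(3160 + 787\right) = \left(\left(1285 - 857\right) - 622\right) 3947 = \left(428 - 622\right) 3947 = \left(-194\right) 3947 = -765718$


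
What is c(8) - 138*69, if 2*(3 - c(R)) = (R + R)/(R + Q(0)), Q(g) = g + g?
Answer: -9520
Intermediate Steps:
Q(g) = 2*g
c(R) = 2 (c(R) = 3 - (R + R)/(2*(R + 2*0)) = 3 - 2*R/(2*(R + 0)) = 3 - 2*R/(2*R) = 3 - ½*2 = 3 - 1 = 2)
c(8) - 138*69 = 2 - 138*69 = 2 - 9522 = -9520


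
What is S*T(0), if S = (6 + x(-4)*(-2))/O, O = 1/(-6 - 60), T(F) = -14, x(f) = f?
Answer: 12936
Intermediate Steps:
O = -1/66 (O = 1/(-66) = -1/66 ≈ -0.015152)
S = -924 (S = (6 - 4*(-2))/(-1/66) = (6 + 8)*(-66) = 14*(-66) = -924)
S*T(0) = -924*(-14) = 12936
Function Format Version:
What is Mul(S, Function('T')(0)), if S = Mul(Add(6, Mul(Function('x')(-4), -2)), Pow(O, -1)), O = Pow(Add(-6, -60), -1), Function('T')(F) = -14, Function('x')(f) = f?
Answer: 12936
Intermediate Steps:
O = Rational(-1, 66) (O = Pow(-66, -1) = Rational(-1, 66) ≈ -0.015152)
S = -924 (S = Mul(Add(6, Mul(-4, -2)), Pow(Rational(-1, 66), -1)) = Mul(Add(6, 8), -66) = Mul(14, -66) = -924)
Mul(S, Function('T')(0)) = Mul(-924, -14) = 12936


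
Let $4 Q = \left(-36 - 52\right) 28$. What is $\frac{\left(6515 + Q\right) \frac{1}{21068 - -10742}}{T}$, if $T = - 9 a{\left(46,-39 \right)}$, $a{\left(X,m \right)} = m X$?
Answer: $\frac{5899}{513604260} \approx 1.1485 \cdot 10^{-5}$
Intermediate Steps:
$a{\left(X,m \right)} = X m$
$Q = -616$ ($Q = \frac{\left(-36 - 52\right) 28}{4} = \frac{\left(-88\right) 28}{4} = \frac{1}{4} \left(-2464\right) = -616$)
$T = 16146$ ($T = - 9 \cdot 46 \left(-39\right) = \left(-9\right) \left(-1794\right) = 16146$)
$\frac{\left(6515 + Q\right) \frac{1}{21068 - -10742}}{T} = \frac{\left(6515 - 616\right) \frac{1}{21068 - -10742}}{16146} = \frac{5899}{21068 + 10742} \cdot \frac{1}{16146} = \frac{5899}{31810} \cdot \frac{1}{16146} = \frac{5899}{513604260}$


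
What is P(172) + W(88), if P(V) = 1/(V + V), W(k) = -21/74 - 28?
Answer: -359959/12728 ≈ -28.281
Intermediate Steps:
W(k) = -2093/74 (W(k) = -21*1/74 - 28 = -21/74 - 28 = -2093/74)
P(V) = 1/(2*V)
P(172) + W(88) = (½)/172 - 2093/74 = (½)*(1/172) - 2093/74 = 1/344 - 2093/74 = -359959/12728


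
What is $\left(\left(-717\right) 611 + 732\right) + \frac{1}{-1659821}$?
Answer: $- \frac{725931013456}{1659821} \approx -4.3736 \cdot 10^{5}$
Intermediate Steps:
$\left(\left(-717\right) 611 + 732\right) + \frac{1}{-1659821} = \left(-438087 + 732\right) - \frac{1}{1659821} = -437355 - \frac{1}{1659821} = - \frac{725931013456}{1659821}$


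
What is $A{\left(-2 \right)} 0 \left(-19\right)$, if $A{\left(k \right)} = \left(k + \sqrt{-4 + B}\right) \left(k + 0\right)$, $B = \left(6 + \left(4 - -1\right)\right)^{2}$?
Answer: $0$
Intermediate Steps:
$B = 121$ ($B = \left(6 + \left(4 + 1\right)\right)^{2} = \left(6 + 5\right)^{2} = 11^{2} = 121$)
$A{\left(k \right)} = k \left(k + 3 \sqrt{13}\right)$ ($A{\left(k \right)} = \left(k + \sqrt{-4 + 121}\right) \left(k + 0\right) = \left(k + \sqrt{117}\right) k = \left(k + 3 \sqrt{13}\right) k = k \left(k + 3 \sqrt{13}\right)$)
$A{\left(-2 \right)} 0 \left(-19\right) = - 2 \left(-2 + 3 \sqrt{13}\right) 0 \left(-19\right) = \left(4 - 6 \sqrt{13}\right) 0 \left(-19\right) = 0 \left(-19\right) = 0$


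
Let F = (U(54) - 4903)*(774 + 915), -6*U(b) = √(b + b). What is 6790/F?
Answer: -16645685/20301278367 + 3395*√3/20301278367 ≈ -0.00081964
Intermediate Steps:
U(b) = -√2*√b/6 (U(b) = -√(b + b)/6 = -√2*√b/6)
F = -8281167 - 1689*√3 (F = (-√2*√54/6 - 4903)*(774 + 915) = (-√2*3*√6/6 - 4903)*1689 = (-√3 - 4903)*1689 = (-4903 - √3)*1689 = -8281167 - 1689*√3 ≈ -8.2841e+6)
6790/F = 6790/(-8281167 - 1689*√3)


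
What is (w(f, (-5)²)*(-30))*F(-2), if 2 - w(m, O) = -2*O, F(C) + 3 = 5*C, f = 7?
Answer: 20280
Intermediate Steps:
F(C) = -3 + 5*C
w(m, O) = 2 + 2*O (w(m, O) = 2 - (-2)*O = 2 + 2*O)
(w(f, (-5)²)*(-30))*F(-2) = ((2 + 2*(-5)²)*(-30))*(-3 + 5*(-2)) = ((2 + 2*25)*(-30))*(-3 - 10) = ((2 + 50)*(-30))*(-13) = (52*(-30))*(-13) = -1560*(-13) = 20280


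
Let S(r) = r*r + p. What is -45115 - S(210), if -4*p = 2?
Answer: -178429/2 ≈ -89215.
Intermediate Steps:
p = -1/2 (p = -1/4*2 = -1/2 ≈ -0.50000)
S(r) = -1/2 + r**2 (S(r) = r*r - 1/2 = r**2 - 1/2 = -1/2 + r**2)
-45115 - S(210) = -45115 - (-1/2 + 210**2) = -45115 - (-1/2 + 44100) = -45115 - 1*88199/2 = -45115 - 88199/2 = -178429/2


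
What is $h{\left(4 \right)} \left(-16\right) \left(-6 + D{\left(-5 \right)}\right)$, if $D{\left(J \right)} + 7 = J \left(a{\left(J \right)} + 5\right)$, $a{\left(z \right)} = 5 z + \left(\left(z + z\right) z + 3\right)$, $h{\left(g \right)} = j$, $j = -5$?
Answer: $-14240$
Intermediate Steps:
$h{\left(g \right)} = -5$
$a{\left(z \right)} = 3 + 2 z^{2} + 5 z$ ($a{\left(z \right)} = 5 z + \left(2 z z + 3\right) = 5 z + \left(2 z^{2} + 3\right) = 5 z + \left(3 + 2 z^{2}\right) = 3 + 2 z^{2} + 5 z$)
$D{\left(J \right)} = -7 + J \left(8 + 2 J^{2} + 5 J\right)$ ($D{\left(J \right)} = -7 + J \left(\left(3 + 2 J^{2} + 5 J\right) + 5\right) = -7 + J \left(8 + 2 J^{2} + 5 J\right)$)
$h{\left(4 \right)} \left(-16\right) \left(-6 + D{\left(-5 \right)}\right) = \left(-5\right) \left(-16\right) \left(-6 + \left(-7 + 2 \left(-5\right)^{3} + 5 \left(-5\right)^{2} + 8 \left(-5\right)\right)\right) = 80 \left(-6 + \left(-7 + 2 \left(-125\right) + 5 \cdot 25 - 40\right)\right) = 80 \left(-6 - 172\right) = 80 \left(-178\right) = -14240$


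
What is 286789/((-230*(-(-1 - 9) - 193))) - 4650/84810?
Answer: 804228553/118988430 ≈ 6.7589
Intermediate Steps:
286789/((-230*(-(-1 - 9) - 193))) - 4650/84810 = 286789/((-230*(-1*(-10) - 193))) - 4650*1/84810 = 286789/((-230*(10 - 193))) - 155/2827 = 286789/((-230*(-183))) - 155/2827 = 286789/42090 - 155/2827 = 804228553/118988430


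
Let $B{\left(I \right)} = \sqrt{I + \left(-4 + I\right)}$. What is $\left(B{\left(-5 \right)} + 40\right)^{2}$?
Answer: $\left(40 + i \sqrt{14}\right)^{2} \approx 1586.0 + 299.33 i$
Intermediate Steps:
$B{\left(I \right)} = \sqrt{-4 + 2 I}$
$\left(B{\left(-5 \right)} + 40\right)^{2} = \left(\sqrt{-4 + 2 \left(-5\right)} + 40\right)^{2} = \left(\sqrt{-4 - 10} + 40\right)^{2} = \left(\sqrt{-14} + 40\right)^{2} = \left(i \sqrt{14} + 40\right)^{2} = \left(40 + i \sqrt{14}\right)^{2}$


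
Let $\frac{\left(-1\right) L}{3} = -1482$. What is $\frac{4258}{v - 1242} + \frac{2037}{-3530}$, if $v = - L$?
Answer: $- \frac{6654299}{5019660} \approx -1.3256$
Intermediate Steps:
$L = 4446$ ($L = \left(-3\right) \left(-1482\right) = 4446$)
$v = -4446$ ($v = \left(-1\right) 4446 = -4446$)
$\frac{4258}{v - 1242} + \frac{2037}{-3530} = \frac{4258}{-4446 - 1242} + \frac{2037}{-3530} = \frac{4258}{-4446 - 1242} + 2037 \left(- \frac{1}{3530}\right) = \frac{4258}{-5688} - \frac{2037}{3530} = 4258 \left(- \frac{1}{5688}\right) - \frac{2037}{3530} = - \frac{2129}{2844} - \frac{2037}{3530} = - \frac{6654299}{5019660}$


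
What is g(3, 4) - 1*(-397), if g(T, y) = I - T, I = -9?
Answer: 385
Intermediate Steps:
g(T, y) = -9 - T
g(3, 4) - 1*(-397) = (-9 - 1*3) - 1*(-397) = (-9 - 3) + 397 = -12 + 397 = 385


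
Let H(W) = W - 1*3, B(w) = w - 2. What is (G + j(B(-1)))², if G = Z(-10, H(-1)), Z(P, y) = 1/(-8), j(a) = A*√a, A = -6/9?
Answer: -253/192 + I*√3/6 ≈ -1.3177 + 0.28868*I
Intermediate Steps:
B(w) = -2 + w
A = -⅔ (A = -6*⅑ = -⅔ ≈ -0.66667)
H(W) = -3 + W (H(W) = W - 3 = -3 + W)
j(a) = -2*√a/3
Z(P, y) = -⅛
G = -⅛ ≈ -0.12500
(G + j(B(-1)))² = (-⅛ - 2*√(-2 - 1)/3)² = (-⅛ - 2*I*√3/3)²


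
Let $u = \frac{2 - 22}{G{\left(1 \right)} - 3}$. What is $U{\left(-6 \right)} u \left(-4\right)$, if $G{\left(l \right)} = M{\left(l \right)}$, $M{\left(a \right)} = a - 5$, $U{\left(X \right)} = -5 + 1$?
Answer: $\frac{320}{7} \approx 45.714$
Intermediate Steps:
$U{\left(X \right)} = -4$
$M{\left(a \right)} = -5 + a$
$G{\left(l \right)} = -5 + l$
$u = \frac{20}{7}$ ($u = \frac{2 - 22}{\left(-5 + 1\right) - 3} = - \frac{20}{-4 - 3} = - \frac{20}{-7} = \left(-20\right) \left(- \frac{1}{7}\right) = \frac{20}{7} \approx 2.8571$)
$U{\left(-6 \right)} u \left(-4\right) = \left(-4\right) \frac{20}{7} \left(-4\right) = \left(- \frac{80}{7}\right) \left(-4\right) = \frac{320}{7}$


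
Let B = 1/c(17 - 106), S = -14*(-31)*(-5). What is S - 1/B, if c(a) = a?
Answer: -2081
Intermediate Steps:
S = -2170 (S = 434*(-5) = -2170)
B = -1/89 (B = 1/(17 - 106) = 1/(-89) = -1/89 ≈ -0.011236)
S - 1/B = -2170 - 1/(-1/89) = -2170 - 1*(-89) = -2170 + 89 = -2081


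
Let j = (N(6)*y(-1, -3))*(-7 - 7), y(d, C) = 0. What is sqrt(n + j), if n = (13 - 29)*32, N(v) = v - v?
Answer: 16*I*sqrt(2) ≈ 22.627*I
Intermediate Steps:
N(v) = 0
j = 0 (j = (0*0)*(-7 - 7) = 0*(-14) = 0)
n = -512 (n = -16*32 = -512)
sqrt(n + j) = sqrt(-512 + 0) = sqrt(-512) = 16*I*sqrt(2)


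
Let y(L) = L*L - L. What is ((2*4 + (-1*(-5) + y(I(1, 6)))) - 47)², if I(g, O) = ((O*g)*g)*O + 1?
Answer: 1684804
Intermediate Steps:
I(g, O) = 1 + O²*g² (I(g, O) = (O*g²)*O + 1 = O²*g² + 1 = 1 + O²*g²)
y(L) = L² - L
((2*4 + (-1*(-5) + y(I(1, 6)))) - 47)² = ((2*4 + (-1*(-5) + (1 + 6²*1²)*(-1 + (1 + 6²*1²)))) - 47)² = ((8 + (5 + (1 + 36*1)*(-1 + (1 + 36*1)))) - 47)² = ((8 + (5 + (1 + 36)*(-1 + (1 + 36)))) - 47)² = ((8 + (5 + 37*(-1 + 37))) - 47)² = ((8 + (5 + 37*36)) - 47)² = ((8 + (5 + 1332)) - 47)² = ((8 + 1337) - 47)² = (1345 - 47)² = 1298² = 1684804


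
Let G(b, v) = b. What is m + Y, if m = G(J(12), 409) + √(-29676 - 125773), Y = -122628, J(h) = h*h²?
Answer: -120900 + I*√155449 ≈ -1.209e+5 + 394.27*I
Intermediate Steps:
J(h) = h³
m = 1728 + I*√155449 (m = 12³ + √(-29676 - 125773) = 1728 + √(-155449) = 1728 + I*√155449 ≈ 1728.0 + 394.27*I)
m + Y = (1728 + I*√155449) - 122628 = -120900 + I*√155449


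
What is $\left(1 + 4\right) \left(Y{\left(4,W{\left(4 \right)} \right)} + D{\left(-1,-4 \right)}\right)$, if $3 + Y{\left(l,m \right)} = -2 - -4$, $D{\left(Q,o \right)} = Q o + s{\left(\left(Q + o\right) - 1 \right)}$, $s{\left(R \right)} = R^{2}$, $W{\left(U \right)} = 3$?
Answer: $195$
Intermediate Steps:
$D{\left(Q,o \right)} = \left(-1 + Q + o\right)^{2} + Q o$ ($D{\left(Q,o \right)} = Q o + \left(\left(Q + o\right) - 1\right)^{2} = Q o + \left(-1 + Q + o\right)^{2} = \left(-1 + Q + o\right)^{2} + Q o$)
$Y{\left(l,m \right)} = -1$ ($Y{\left(l,m \right)} = -3 - -2 = -3 + \left(-2 + 4\right) = -3 + 2 = -1$)
$\left(1 + 4\right) \left(Y{\left(4,W{\left(4 \right)} \right)} + D{\left(-1,-4 \right)}\right) = \left(1 + 4\right) \left(-1 - \left(-4 - \left(-1 - 1 - 4\right)^{2}\right)\right) = 5 \left(-1 + \left(\left(-6\right)^{2} + 4\right)\right) = 5 \left(-1 + \left(36 + 4\right)\right) = 5 \left(-1 + 40\right) = 5 \cdot 39 = 195$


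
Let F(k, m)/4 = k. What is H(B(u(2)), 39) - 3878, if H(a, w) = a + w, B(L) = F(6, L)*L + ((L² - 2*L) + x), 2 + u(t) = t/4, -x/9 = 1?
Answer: -15515/4 ≈ -3878.8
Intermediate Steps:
x = -9 (x = -9*1 = -9)
F(k, m) = 4*k
u(t) = -2 + t/4
B(L) = -9 + L² + 22*L (B(L) = (4*6)*L + ((L² - 2*L) - 9) = 24*L + (-9 + L² - 2*L) = -9 + L² + 22*L)
H(B(u(2)), 39) - 3878 = ((-9 + (-2 + (¼)*2)² + 22*(-2 + (¼)*2)) + 39) - 3878 = ((-9 + (-2 + ½)² + 22*(-2 + ½)) + 39) - 3878 = ((-9 + (-3/2)² + 22*(-3/2)) + 39) - 3878 = ((-9 + 9/4 - 33) + 39) - 3878 = (-159/4 + 39) - 3878 = -¾ - 3878 = -15515/4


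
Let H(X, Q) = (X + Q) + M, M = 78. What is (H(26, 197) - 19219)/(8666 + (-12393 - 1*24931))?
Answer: 9459/14329 ≈ 0.66013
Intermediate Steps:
H(X, Q) = 78 + Q + X (H(X, Q) = (X + Q) + 78 = (Q + X) + 78 = 78 + Q + X)
(H(26, 197) - 19219)/(8666 + (-12393 - 1*24931)) = ((78 + 197 + 26) - 19219)/(8666 + (-12393 - 1*24931)) = (301 - 19219)/(8666 + (-12393 - 24931)) = -18918/(8666 - 37324) = -18918/(-28658) = -18918*(-1/28658) = 9459/14329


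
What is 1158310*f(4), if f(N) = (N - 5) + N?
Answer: 3474930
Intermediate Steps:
f(N) = -5 + 2*N (f(N) = (-5 + N) + N = -5 + 2*N)
1158310*f(4) = 1158310*(-5 + 2*4) = 1158310*(-5 + 8) = 1158310*3 = 3474930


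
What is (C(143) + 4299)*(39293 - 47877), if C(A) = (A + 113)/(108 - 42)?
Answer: -1218885080/33 ≈ -3.6936e+7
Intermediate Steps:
C(A) = 113/66 + A/66 (C(A) = (113 + A)/66 = (113 + A)*(1/66) = 113/66 + A/66)
(C(143) + 4299)*(39293 - 47877) = ((113/66 + (1/66)*143) + 4299)*(39293 - 47877) = ((113/66 + 13/6) + 4299)*(-8584) = (128/33 + 4299)*(-8584) = (141995/33)*(-8584) = -1218885080/33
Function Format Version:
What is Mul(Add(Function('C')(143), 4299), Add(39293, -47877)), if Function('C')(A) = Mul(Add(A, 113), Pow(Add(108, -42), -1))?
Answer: Rational(-1218885080, 33) ≈ -3.6936e+7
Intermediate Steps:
Function('C')(A) = Add(Rational(113, 66), Mul(Rational(1, 66), A)) (Function('C')(A) = Mul(Add(113, A), Pow(66, -1)) = Mul(Add(113, A), Rational(1, 66)) = Add(Rational(113, 66), Mul(Rational(1, 66), A)))
Mul(Add(Function('C')(143), 4299), Add(39293, -47877)) = Mul(Add(Add(Rational(113, 66), Mul(Rational(1, 66), 143)), 4299), Add(39293, -47877)) = Mul(Add(Add(Rational(113, 66), Rational(13, 6)), 4299), -8584) = Mul(Add(Rational(128, 33), 4299), -8584) = Mul(Rational(141995, 33), -8584) = Rational(-1218885080, 33)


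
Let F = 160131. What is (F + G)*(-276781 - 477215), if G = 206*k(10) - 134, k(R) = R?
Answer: -122190329772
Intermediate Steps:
G = 1926 (G = 206*10 - 134 = 2060 - 134 = 1926)
(F + G)*(-276781 - 477215) = (160131 + 1926)*(-276781 - 477215) = 162057*(-753996) = -122190329772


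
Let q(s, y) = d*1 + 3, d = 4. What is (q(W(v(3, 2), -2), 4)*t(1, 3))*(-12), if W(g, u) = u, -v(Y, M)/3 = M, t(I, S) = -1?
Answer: 84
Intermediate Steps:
v(Y, M) = -3*M
q(s, y) = 7 (q(s, y) = 4*1 + 3 = 4 + 3 = 7)
(q(W(v(3, 2), -2), 4)*t(1, 3))*(-12) = (7*(-1))*(-12) = -7*(-12) = 84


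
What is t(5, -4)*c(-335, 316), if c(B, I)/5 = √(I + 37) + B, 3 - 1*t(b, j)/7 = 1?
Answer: -23450 + 70*√353 ≈ -22135.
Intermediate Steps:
t(b, j) = 14 (t(b, j) = 21 - 7*1 = 21 - 7 = 14)
c(B, I) = 5*B + 5*√(37 + I) (c(B, I) = 5*(√(I + 37) + B) = 5*(√(37 + I) + B) = 5*(B + √(37 + I)) = 5*B + 5*√(37 + I))
t(5, -4)*c(-335, 316) = 14*(5*(-335) + 5*√(37 + 316)) = 14*(-1675 + 5*√353) = -23450 + 70*√353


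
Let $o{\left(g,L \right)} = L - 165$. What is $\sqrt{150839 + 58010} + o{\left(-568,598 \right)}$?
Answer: $890$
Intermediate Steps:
$o{\left(g,L \right)} = -165 + L$ ($o{\left(g,L \right)} = L - 165 = -165 + L$)
$\sqrt{150839 + 58010} + o{\left(-568,598 \right)} = \sqrt{150839 + 58010} + \left(-165 + 598\right) = \sqrt{208849} + 433 = 457 + 433 = 890$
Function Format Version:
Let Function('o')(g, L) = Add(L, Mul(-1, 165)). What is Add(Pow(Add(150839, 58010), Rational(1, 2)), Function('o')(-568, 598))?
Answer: 890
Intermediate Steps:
Function('o')(g, L) = Add(-165, L) (Function('o')(g, L) = Add(L, -165) = Add(-165, L))
Add(Pow(Add(150839, 58010), Rational(1, 2)), Function('o')(-568, 598)) = Add(Pow(Add(150839, 58010), Rational(1, 2)), Add(-165, 598)) = Add(Pow(208849, Rational(1, 2)), 433) = Add(457, 433) = 890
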